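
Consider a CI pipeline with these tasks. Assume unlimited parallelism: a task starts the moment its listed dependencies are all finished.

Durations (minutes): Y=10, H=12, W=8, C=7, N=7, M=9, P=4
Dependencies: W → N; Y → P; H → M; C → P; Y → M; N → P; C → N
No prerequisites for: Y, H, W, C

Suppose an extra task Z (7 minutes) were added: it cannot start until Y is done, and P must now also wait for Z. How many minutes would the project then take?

21

Originally the project takes 21 minutes.
With Z inserted, P now waits for max(C, N, Y, Z).
New critical path: Y→Z→P = 10+7+4 = 21 ⇒ 21 minutes.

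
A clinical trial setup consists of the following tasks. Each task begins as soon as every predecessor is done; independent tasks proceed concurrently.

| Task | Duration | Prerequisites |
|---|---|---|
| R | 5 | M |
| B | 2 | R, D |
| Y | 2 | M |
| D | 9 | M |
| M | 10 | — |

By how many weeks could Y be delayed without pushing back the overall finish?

Critical path: M→D→B = 10+9+2 = 21, so the finish is 21 weeks.
Longest path through Y: 12 weeks (earliest finish 12, latest finish 21).
So Y can slip 21 − 12 = 9 weeks.

9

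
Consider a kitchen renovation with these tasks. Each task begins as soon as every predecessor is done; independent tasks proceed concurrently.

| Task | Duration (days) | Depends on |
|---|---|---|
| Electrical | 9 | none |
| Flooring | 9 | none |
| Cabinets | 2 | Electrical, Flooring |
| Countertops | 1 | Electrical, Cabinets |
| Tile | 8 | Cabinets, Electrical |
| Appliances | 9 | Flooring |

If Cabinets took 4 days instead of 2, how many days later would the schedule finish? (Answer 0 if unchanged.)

The binding path is Electrical→Cabinets→Tile = 9+2+8 = 19; finish at 19 days.
Cabinets lies on that path, so at 4 days the path becomes 21 days.
The critical path is still Electrical→Cabinets→Tile; finish is now 21 days.
Change in finish: 21 − 19 = +2 days.

2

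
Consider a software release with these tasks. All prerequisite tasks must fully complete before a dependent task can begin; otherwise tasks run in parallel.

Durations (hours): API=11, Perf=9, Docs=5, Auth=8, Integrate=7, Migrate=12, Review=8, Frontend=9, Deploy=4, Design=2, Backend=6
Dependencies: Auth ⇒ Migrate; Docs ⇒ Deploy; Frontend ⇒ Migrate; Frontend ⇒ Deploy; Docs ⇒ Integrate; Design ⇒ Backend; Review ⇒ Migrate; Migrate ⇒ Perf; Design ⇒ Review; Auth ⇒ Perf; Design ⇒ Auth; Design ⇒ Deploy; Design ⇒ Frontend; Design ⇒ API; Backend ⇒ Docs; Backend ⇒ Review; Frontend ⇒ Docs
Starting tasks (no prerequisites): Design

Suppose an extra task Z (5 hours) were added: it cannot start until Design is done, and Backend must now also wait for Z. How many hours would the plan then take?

Originally the plan takes 37 hours.
With Z inserted, Backend now waits for max(Design, Z).
New critical path: Design→Z→Backend→Review→Migrate→Perf = 2+5+6+8+12+9 = 42 ⇒ 42 hours.

42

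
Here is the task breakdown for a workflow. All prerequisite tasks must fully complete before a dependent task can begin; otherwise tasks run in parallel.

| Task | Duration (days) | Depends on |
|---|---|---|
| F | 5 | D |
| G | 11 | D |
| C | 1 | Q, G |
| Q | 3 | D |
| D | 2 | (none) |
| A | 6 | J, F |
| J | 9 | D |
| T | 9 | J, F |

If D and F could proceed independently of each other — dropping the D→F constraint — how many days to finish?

20

Original critical path: D→J→T = 2+9+9 = 20 ⇒ 20 days.
Without D→F, F's earliest start moves from 2 to 0.
After: D→J→T = 2+9+9 = 20 → 20 days.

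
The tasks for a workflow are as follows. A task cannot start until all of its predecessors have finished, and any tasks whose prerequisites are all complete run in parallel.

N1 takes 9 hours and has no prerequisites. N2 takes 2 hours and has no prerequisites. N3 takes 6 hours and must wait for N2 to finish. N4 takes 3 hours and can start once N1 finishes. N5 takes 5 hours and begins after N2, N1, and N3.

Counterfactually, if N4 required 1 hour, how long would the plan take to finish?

14

Critical path before the change: N1→N5 = 9+5 = 14 giving 14 hours.
N4 is off the critical path — its longest chain is 12 hours, giving 2 of slack.
No other chain overtakes it, so the finish is 14 hours.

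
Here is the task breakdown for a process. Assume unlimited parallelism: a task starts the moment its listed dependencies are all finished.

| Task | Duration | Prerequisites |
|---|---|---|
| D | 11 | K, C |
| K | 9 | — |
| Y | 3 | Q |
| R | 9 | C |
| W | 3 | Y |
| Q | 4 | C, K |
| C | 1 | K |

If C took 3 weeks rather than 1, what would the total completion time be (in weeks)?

23

The binding path is K→C→D = 9+1+11 = 21; finish at 21 weeks.
C is on the critical path; changing it to 3 makes that path 23 weeks.
That remains the longest chain; total 23 weeks.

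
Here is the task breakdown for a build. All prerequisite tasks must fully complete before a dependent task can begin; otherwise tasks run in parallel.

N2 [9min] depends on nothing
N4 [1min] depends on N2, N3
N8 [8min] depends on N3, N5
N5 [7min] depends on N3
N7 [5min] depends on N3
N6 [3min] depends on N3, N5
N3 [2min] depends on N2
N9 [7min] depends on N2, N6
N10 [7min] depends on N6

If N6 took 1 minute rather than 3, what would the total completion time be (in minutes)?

Critical path before the change: N2→N3→N5→N6→N9 = 9+2+7+3+7 = 28 giving 28 minutes.
N6 lies on that path, so at 1 minute the path becomes 26 minutes.
The critical path is still N2→N3→N5→N6→N9; finish is now 26 minutes.

26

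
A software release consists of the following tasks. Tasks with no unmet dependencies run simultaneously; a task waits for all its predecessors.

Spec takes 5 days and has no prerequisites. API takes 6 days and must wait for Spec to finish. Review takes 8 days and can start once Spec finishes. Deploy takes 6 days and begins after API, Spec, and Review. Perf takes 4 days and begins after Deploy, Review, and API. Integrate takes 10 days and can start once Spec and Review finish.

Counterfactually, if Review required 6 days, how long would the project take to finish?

Critical path before the change: Spec→Review→Deploy→Perf = 5+8+6+4 = 23 giving 23 days.
Review lies on that path, so at 6 days the path becomes 21 days.
The binding chain switches to Spec→API→Deploy→Perf = 5+6+6+4 = 21; finish 21 days.

21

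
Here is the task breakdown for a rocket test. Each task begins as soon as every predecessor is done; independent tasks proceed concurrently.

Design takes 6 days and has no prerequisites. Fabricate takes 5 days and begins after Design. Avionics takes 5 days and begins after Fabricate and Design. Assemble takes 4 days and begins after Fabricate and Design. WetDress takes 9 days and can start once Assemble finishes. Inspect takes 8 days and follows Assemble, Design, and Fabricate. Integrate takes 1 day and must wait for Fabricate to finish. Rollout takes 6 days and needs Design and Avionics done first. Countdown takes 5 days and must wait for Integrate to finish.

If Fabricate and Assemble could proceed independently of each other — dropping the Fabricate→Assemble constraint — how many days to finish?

22

Original critical path: Design→Fabricate→Assemble→WetDress = 6+5+4+9 = 24 ⇒ 24 days.
Without Fabricate→Assemble, Assemble's earliest start moves from 11 to 6.
The longest chain is now Design→Fabricate→Avionics→Rollout = 6+5+5+6 = 22, so the job takes 22 days.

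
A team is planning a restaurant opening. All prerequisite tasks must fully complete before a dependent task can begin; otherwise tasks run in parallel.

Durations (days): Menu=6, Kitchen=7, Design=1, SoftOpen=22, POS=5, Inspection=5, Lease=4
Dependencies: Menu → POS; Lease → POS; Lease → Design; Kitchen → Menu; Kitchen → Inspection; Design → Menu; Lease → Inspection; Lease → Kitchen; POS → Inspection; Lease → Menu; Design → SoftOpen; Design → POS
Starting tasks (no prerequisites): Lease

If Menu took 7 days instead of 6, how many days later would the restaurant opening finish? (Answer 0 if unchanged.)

The binding path is Lease→Kitchen→Menu→POS→Inspection = 4+7+6+5+5 = 27; finish at 27 days.
Menu is on the critical path; changing it to 7 makes that path 28 days.
No other chain overtakes it, so the finish is 28 days.
Change in finish: 28 − 27 = +1 days.

1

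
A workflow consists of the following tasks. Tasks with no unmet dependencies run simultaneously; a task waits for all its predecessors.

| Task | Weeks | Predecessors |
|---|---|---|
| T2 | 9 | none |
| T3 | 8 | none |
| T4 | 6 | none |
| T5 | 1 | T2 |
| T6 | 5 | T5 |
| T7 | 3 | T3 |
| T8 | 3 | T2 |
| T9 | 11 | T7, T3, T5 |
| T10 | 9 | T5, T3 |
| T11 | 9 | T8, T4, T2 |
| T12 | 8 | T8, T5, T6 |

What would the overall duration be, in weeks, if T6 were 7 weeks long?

25

The binding path is T2→T5→T6→T12 = 9+1+5+8 = 23; finish at 23 weeks.
T6 is on the critical path; changing it to 7 makes that path 25 weeks.
That remains the longest chain; total 25 weeks.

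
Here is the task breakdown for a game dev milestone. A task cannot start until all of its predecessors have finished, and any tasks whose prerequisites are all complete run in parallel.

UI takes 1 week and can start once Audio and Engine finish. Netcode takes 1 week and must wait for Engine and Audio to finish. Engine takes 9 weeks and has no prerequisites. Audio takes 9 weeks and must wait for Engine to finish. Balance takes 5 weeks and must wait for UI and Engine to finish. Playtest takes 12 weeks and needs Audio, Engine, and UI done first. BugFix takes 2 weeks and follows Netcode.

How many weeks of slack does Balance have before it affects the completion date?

Engine→Audio→UI→Playtest = 9+9+1+12 = 31 sets the makespan at 31 weeks.
Balance finishes as early as 24 and must finish by 31.
Float = 31 − 24 = 7.

7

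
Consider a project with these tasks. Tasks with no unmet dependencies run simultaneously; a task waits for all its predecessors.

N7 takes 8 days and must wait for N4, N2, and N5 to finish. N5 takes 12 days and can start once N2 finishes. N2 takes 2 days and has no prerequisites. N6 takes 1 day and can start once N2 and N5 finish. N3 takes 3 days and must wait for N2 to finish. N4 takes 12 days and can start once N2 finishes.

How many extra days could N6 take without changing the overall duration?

N2→N4→N7 = 2+12+8 = 22 sets the makespan at 22 days.
The longest chain containing N6 totals 15 days.
So N6 can slip 22 − 15 = 7 days.

7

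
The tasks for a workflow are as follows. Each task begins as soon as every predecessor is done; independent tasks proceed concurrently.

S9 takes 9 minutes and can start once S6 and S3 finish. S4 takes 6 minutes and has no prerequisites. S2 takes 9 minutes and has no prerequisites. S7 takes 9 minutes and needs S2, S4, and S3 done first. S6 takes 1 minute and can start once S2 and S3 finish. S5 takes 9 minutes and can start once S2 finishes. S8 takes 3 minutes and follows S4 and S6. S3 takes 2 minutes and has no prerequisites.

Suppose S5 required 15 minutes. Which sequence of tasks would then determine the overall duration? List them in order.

S2, S5

Critical path before the change: S2→S6→S9 = 9+1+9 = 19 giving 19 minutes.
The longest path through S5 is only 18 minutes, so S5 has float 1.
The binding chain switches to S2→S5 = 9+15 = 24; finish 24 minutes.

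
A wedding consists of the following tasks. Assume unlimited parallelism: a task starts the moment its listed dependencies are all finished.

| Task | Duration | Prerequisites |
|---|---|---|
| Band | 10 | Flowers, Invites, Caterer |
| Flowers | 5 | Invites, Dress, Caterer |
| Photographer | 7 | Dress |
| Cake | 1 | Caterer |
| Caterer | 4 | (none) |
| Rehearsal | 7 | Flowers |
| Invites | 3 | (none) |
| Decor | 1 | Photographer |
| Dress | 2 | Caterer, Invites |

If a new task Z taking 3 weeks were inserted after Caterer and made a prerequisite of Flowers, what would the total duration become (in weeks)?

Originally the project takes 21 weeks.
With Z inserted, Flowers now waits for max(Invites, Dress, Caterer, Z).
New critical path: Caterer→Z→Flowers→Band = 4+3+5+10 = 22 ⇒ 22 weeks.

22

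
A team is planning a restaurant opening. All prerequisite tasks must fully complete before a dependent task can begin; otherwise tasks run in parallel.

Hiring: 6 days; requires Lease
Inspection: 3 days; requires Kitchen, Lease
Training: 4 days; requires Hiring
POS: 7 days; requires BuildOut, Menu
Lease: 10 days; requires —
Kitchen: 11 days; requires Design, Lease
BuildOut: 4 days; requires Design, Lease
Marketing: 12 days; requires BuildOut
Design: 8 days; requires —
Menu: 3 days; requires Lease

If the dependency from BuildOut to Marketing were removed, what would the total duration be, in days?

Before: longest chain Lease→BuildOut→Marketing = 10+4+12 = 26, finish 26.
Without BuildOut→Marketing, Marketing's earliest start moves from 14 to 0.
The longest chain is now Lease→Kitchen→Inspection = 10+11+3 = 24, so the job takes 24 days.

24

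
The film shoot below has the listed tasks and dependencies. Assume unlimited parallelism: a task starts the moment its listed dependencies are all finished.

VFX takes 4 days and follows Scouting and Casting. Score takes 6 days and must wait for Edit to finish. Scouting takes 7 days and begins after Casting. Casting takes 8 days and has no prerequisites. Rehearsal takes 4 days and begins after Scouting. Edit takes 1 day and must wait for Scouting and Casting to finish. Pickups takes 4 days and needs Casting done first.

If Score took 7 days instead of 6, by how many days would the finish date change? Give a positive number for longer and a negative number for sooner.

The binding path is Casting→Scouting→Edit→Score = 8+7+1+6 = 22; finish at 22 days.
Score lies on that path, so at 7 days the path becomes 23 days.
No other chain overtakes it, so the finish is 23 days.
Change in finish: 23 − 22 = +1 days.

1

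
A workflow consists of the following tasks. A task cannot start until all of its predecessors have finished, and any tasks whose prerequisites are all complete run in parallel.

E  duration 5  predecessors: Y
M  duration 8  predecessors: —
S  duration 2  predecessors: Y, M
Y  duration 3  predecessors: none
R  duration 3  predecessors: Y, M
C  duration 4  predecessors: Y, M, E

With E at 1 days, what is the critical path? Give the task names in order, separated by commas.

M, C

The binding path is Y→E→C = 3+5+4 = 12; finish at 12 days.
E lies on that path, so at 1 day the path becomes 8 days.
The binding chain switches to M→C = 8+4 = 12; finish 12 days.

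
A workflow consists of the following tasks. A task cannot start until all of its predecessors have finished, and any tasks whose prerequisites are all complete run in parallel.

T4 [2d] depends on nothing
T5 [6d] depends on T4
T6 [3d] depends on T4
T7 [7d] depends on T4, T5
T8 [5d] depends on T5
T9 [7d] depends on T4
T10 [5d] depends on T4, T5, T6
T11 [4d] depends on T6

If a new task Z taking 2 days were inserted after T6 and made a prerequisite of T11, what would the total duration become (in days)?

15

Originally the workflow takes 15 days.
With Z inserted, T11 now waits for max(T6, Z).
New critical path: T4→T5→T7 = 2+6+7 = 15 ⇒ 15 days.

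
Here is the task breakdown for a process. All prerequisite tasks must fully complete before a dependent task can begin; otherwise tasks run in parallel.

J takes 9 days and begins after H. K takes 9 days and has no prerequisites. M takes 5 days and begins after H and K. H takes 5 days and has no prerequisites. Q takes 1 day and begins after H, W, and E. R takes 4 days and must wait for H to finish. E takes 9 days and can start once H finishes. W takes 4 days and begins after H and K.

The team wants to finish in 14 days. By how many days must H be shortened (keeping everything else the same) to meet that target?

1

Current finish: 15 days; target: 14.
H is on every critical path, so each day cut from H cuts the finish by one (this holds down to a finish of 14).
Need 15 − 14 = 1 day off H → H becomes 4 days, finish becomes 14.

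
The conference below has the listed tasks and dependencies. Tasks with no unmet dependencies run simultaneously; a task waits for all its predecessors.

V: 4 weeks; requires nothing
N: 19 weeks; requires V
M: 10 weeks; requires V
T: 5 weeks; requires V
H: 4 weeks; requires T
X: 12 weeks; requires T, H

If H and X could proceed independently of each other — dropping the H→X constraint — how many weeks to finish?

Original critical path: V→T→H→X = 4+5+4+12 = 25 ⇒ 25 weeks.
Without H→X, X's earliest start moves from 13 to 9.
New critical path: V→N = 4+19 = 23 ⇒ 23 weeks.

23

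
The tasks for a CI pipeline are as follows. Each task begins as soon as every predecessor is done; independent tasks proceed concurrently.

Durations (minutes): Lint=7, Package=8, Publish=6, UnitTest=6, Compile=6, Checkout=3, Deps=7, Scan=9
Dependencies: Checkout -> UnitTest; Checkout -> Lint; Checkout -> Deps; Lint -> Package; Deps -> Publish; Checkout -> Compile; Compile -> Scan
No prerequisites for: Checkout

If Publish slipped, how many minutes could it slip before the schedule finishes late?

The longest chain is Checkout→Compile→Scan = 3+6+9 = 18; overall finish 18 minutes.
Publish finishes as early as 16 and must finish by 18.
Float = 18 − 16 = 2.

2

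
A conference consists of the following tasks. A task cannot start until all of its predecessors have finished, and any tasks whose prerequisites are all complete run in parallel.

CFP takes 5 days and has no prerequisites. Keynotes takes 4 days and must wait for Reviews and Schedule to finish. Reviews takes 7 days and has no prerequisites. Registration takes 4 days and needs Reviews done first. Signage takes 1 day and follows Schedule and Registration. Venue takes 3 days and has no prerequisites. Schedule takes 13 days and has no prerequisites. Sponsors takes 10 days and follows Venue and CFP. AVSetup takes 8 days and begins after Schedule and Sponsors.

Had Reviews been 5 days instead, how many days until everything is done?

Baseline: CFP→Sponsors→AVSetup = 5+10+8 = 23 → 23 days.
The longest path through Reviews is only 12 days, so Reviews has float 11.
That remains the longest chain; total 23 days.

23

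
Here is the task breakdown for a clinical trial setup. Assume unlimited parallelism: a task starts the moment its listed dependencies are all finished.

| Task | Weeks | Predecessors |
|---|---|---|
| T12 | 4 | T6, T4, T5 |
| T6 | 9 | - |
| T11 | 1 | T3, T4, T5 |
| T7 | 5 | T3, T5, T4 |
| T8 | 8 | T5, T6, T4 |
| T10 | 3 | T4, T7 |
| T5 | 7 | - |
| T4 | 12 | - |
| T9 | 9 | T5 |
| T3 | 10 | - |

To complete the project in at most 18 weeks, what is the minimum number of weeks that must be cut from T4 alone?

2

Current finish: 20 weeks; target: 18.
T4 is on every critical path, so each week cut from T4 cuts the finish by one (this holds down to a finish of 18).
Need 20 − 18 = 2 weeks off T4 → T4 becomes 10 weeks, finish becomes 18.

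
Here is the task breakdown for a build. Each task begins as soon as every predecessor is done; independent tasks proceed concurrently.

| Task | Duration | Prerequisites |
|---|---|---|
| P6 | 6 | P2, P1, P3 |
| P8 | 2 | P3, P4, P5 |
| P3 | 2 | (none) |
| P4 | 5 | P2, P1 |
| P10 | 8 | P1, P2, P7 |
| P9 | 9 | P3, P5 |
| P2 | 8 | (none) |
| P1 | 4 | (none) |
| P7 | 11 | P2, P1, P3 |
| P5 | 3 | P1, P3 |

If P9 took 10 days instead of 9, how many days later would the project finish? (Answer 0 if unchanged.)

Critical path before the change: P2→P7→P10 = 8+11+8 = 27 giving 27 days.
The longest path through P9 is only 16 days, so P9 has float 11.
That remains the longest chain; total 27 days.
Change in finish: 27 − 27 = +0 days.

0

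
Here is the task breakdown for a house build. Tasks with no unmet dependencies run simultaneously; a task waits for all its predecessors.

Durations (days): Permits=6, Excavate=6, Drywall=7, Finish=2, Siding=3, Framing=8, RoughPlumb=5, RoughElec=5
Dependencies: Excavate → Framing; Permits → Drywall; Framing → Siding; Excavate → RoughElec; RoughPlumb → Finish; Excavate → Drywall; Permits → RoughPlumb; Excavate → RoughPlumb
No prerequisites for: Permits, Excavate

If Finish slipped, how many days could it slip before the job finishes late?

Critical path: Excavate→Framing→Siding = 6+8+3 = 17, so the finish is 17 days.
Longest path through Finish: 13 days (earliest finish 13, latest finish 17).
Float = 17 − 13 = 4.

4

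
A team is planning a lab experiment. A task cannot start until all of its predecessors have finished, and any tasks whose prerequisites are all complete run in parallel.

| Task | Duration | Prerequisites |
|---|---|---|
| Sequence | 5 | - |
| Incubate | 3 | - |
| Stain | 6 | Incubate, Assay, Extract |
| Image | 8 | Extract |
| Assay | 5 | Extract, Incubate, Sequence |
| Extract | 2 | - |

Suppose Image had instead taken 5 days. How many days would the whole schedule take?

16

Actual critical path: Sequence→Assay→Stain = 5+5+6 = 16 ⇒ 16 days.
Image has 6 days of float (longest path through it is 10).
No other chain overtakes it, so the finish is 16 days.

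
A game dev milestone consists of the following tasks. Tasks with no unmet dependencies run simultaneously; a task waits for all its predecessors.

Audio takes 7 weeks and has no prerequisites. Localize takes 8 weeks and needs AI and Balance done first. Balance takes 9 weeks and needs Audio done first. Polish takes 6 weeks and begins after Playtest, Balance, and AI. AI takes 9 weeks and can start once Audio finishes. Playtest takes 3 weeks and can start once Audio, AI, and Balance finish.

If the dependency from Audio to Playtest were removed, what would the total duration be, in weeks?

With the dependency in place, Audio→AI→Playtest→Polish = 7+9+3+6 = 25 sets the finish at 25 weeks.
Dropping Audio→Playtest doesn't change Playtest's earliest start (16); another predecessor still binds.
The longest chain is now Audio→AI→Playtest→Polish = 7+9+3+6 = 25, so the game dev milestone takes 25 weeks.

25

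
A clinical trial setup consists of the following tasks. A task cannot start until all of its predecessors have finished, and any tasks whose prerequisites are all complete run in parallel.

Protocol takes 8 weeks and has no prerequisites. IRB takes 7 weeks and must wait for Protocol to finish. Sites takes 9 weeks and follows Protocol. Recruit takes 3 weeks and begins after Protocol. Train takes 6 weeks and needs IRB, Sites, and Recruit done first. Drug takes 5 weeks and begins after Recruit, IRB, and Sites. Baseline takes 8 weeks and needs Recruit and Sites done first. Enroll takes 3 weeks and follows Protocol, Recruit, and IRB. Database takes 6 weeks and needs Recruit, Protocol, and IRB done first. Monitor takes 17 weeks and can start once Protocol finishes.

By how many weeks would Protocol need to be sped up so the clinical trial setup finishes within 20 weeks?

Current finish: 25 weeks; target: 20.
Protocol is on every critical path, so each week cut from Protocol cuts the finish by one (this holds down to a finish of 18).
Need 25 − 20 = 5 weeks off Protocol → Protocol becomes 3 weeks, finish becomes 20.

5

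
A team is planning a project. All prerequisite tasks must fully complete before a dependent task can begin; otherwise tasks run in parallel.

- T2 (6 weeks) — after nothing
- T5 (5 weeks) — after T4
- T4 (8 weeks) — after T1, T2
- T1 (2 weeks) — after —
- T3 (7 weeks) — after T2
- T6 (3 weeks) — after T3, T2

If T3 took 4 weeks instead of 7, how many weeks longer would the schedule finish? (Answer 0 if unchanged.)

Baseline: T2→T4→T5 = 6+8+5 = 19 → 19 weeks.
T3 is off the critical path — its longest chain is 16 weeks, giving 3 of slack.
The critical path is still T2→T4→T5; finish is now 19 weeks.
Change in finish: 19 − 19 = +0 weeks.

0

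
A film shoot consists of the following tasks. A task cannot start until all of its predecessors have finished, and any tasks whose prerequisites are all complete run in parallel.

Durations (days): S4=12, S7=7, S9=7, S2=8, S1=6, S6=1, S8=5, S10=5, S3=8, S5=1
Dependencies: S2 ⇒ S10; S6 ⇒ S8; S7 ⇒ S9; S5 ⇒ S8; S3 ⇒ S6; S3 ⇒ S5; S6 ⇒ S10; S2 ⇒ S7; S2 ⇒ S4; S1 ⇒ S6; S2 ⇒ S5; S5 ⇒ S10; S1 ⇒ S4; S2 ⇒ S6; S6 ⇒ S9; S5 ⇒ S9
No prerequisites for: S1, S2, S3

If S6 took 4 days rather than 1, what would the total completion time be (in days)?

As given, the longest chain is S2→S7→S9 = 8+7+7 = 22, so the finish is 22 days.
S6 has 6 days of float (longest path through it is 16).
That remains the longest chain; total 22 days.

22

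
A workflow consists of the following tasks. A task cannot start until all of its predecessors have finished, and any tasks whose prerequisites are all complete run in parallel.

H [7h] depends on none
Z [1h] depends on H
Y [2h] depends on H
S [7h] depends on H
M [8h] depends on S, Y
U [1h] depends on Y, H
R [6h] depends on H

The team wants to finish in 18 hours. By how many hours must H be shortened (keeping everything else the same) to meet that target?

4

Current finish: 22 hours; target: 18.
H is on every critical path, so each hour cut from H cuts the finish by one (this holds down to a finish of 16).
Need 22 − 18 = 4 hours off H → H becomes 3 hours, finish becomes 18.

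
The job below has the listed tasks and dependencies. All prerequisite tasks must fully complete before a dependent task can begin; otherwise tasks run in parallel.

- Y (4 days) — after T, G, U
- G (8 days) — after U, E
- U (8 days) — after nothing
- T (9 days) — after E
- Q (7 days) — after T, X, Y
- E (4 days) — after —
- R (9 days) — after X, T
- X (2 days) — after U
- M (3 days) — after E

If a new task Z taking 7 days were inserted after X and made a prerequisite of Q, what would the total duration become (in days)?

Originally the schedule takes 27 days.
With Z inserted, Q now waits for max(T, X, Y, Z).
New critical path: U→G→Y→Q = 8+8+4+7 = 27 ⇒ 27 days.

27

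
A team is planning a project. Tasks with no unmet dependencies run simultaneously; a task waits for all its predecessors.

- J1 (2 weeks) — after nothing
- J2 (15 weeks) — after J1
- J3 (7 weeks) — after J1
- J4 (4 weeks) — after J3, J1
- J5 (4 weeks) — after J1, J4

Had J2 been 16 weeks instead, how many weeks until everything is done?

18

The binding path is J1→J2 = 2+15 = 17; finish at 17 weeks.
J2 lies on that path, so at 16 weeks the path becomes 18 weeks.
That remains the longest chain; total 18 weeks.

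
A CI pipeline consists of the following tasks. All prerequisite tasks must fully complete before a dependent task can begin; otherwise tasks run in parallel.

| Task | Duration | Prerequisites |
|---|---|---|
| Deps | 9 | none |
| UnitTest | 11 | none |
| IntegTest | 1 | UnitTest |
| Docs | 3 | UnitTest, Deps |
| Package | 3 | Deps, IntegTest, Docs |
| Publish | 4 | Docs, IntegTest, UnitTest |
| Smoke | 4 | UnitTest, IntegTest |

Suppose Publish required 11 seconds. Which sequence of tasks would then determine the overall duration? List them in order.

UnitTest, Docs, Publish

Critical path before the change: UnitTest→Docs→Publish = 11+3+4 = 18 giving 18 seconds.
Publish lies on that path, so at 11 seconds the path becomes 25 seconds.
No other chain overtakes it, so the finish is 25 seconds.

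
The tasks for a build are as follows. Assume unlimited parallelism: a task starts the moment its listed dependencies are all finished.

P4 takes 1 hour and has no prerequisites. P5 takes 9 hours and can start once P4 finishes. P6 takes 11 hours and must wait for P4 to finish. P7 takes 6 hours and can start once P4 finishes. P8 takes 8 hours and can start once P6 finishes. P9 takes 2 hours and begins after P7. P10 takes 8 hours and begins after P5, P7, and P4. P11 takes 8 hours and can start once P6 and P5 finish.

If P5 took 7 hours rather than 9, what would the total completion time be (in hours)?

Actual critical path: P4→P6→P8 = 1+11+8 = 20 ⇒ 20 hours.
The longest path through P5 is only 18 hours, so P5 has float 2.
The critical path is still P4→P6→P8; finish is now 20 hours.

20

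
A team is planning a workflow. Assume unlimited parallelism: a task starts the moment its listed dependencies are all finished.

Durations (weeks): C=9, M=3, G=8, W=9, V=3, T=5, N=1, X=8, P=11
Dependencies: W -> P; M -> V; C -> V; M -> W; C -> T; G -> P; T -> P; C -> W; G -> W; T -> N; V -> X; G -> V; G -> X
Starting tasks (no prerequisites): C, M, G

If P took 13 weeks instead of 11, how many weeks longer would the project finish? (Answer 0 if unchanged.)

2

As given, the longest chain is C→W→P = 9+9+11 = 29, so the finish is 29 weeks.
P lies on that path, so at 13 weeks the path becomes 31 weeks.
That remains the longest chain; total 31 weeks.
Change in finish: 31 − 29 = +2 weeks.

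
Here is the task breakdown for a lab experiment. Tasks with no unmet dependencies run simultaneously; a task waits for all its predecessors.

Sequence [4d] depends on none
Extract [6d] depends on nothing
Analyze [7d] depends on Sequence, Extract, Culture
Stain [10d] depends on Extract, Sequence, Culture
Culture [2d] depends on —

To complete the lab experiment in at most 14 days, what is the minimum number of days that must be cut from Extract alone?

Current finish: 16 days; target: 14.
Extract is on every critical path, so each day cut from Extract cuts the finish by one (this holds down to a finish of 14).
Need 16 − 14 = 2 days off Extract → Extract becomes 4 days, finish becomes 14.

2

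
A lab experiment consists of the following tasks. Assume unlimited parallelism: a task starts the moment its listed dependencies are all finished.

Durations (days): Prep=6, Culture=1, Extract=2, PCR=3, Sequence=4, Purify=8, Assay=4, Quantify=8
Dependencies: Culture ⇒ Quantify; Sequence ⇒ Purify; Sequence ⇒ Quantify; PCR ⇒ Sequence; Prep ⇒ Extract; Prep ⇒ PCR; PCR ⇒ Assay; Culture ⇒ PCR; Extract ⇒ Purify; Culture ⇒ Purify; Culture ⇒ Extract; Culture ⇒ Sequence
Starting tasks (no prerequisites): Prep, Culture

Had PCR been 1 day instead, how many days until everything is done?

Critical path before the change: Prep→PCR→Sequence→Purify = 6+3+4+8 = 21 giving 21 days.
PCR is on the critical path; changing it to 1 makes that path 19 days.
No other chain overtakes it, so the finish is 19 days.

19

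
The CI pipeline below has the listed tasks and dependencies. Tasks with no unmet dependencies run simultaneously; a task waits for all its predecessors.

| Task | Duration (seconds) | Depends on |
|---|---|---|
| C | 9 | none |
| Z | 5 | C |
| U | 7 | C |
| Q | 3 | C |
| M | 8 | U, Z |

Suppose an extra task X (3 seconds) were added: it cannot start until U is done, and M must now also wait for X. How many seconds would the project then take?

Originally the project takes 24 seconds.
With X inserted, M now waits for max(U, Z, X).
New critical path: C→U→X→M = 9+7+3+8 = 27 ⇒ 27 seconds.

27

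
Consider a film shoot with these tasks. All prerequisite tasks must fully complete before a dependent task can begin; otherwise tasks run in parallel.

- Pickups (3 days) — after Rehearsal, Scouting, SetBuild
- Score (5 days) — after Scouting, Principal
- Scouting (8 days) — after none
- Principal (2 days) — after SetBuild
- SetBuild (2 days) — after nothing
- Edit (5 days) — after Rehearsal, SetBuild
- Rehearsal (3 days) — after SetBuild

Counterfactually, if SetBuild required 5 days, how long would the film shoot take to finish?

Baseline: Scouting→Score = 8+5 = 13 → 13 days.
The longest path through SetBuild is only 10 days, so SetBuild has float 3.
That remains the longest chain; total 13 days.

13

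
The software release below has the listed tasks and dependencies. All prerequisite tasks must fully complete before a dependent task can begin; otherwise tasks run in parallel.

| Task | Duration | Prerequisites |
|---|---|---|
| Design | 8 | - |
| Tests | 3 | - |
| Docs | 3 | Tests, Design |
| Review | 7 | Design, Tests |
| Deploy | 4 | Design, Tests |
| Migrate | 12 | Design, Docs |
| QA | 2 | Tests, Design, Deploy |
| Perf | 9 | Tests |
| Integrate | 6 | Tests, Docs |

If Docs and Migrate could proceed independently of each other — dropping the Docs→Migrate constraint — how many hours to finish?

Before: longest chain Design→Docs→Migrate = 8+3+12 = 23, finish 23.
Without Docs→Migrate, Migrate's earliest start moves from 11 to 8.
New critical path: Design→Migrate = 8+12 = 20 ⇒ 20 hours.

20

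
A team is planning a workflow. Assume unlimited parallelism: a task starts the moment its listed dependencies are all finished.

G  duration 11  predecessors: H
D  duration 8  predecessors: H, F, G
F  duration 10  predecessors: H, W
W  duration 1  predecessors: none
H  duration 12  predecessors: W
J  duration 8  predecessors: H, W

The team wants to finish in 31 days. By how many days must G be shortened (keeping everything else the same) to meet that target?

Current finish: 32 days; target: 31.
G is on every critical path, so each day cut from G cuts the finish by one (this holds down to a finish of 31).
Need 32 − 31 = 1 day off G → G becomes 10 days, finish becomes 31.

1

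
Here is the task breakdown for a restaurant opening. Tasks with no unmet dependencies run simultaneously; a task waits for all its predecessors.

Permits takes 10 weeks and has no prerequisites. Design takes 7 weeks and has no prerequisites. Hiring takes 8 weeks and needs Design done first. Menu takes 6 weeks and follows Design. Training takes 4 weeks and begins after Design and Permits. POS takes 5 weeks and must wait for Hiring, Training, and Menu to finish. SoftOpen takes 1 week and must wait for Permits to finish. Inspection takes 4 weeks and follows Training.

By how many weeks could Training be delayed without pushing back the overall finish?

1

The longest chain is Design→Hiring→POS = 7+8+5 = 20; overall finish 20 weeks.
Longest path through Training: 19 weeks (earliest finish 14, latest finish 15).
Slack of Training = 11 − 10 = 1 week.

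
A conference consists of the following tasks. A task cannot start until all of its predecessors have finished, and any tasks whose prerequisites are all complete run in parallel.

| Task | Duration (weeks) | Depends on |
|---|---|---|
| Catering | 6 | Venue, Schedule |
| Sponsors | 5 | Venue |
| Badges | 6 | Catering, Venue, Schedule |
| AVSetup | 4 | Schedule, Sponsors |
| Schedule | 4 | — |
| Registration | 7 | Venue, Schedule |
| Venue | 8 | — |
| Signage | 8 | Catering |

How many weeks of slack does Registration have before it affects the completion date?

Critical path: Venue→Catering→Signage = 8+6+8 = 22, so the finish is 22 weeks.
The longest chain containing Registration totals 15 weeks.
Float = 22 − 15 = 7.

7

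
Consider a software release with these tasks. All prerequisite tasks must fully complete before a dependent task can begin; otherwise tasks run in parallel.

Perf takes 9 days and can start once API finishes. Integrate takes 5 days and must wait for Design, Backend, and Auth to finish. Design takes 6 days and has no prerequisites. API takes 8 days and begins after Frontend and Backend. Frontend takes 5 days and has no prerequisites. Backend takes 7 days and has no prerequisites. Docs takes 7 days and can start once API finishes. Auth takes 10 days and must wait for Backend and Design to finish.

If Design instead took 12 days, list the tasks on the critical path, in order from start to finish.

Design, Auth, Integrate

The binding path is Backend→API→Perf = 7+8+9 = 24; finish at 24 days.
The longest path through Design is only 21 days, so Design has float 3.
Now Design→Auth→Integrate = 12+10+5 = 27 is longest, so the finish becomes 27 days.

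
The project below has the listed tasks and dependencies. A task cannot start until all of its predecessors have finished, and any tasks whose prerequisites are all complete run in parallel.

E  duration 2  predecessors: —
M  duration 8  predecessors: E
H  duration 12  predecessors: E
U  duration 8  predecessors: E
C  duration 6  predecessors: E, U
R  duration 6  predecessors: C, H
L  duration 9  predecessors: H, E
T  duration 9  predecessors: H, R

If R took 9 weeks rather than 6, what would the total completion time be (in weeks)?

34

Critical path before the change: E→U→C→R→T = 2+8+6+6+9 = 31 giving 31 weeks.
R lies on that path, so at 9 weeks the path becomes 34 weeks.
The critical path is still E→U→C→R→T; finish is now 34 weeks.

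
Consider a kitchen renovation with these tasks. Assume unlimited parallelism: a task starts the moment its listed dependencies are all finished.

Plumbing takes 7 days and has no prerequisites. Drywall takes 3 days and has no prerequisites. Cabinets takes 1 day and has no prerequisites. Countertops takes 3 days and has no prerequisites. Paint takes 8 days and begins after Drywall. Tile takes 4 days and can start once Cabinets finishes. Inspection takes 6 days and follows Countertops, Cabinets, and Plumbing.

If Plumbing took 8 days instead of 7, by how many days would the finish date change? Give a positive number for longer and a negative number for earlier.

1

Critical path before the change: Plumbing→Inspection = 7+6 = 13 giving 13 days.
Plumbing is on the critical path; changing it to 8 makes that path 14 days.
That remains the longest chain; total 14 days.
Change in finish: 14 − 13 = +1 days.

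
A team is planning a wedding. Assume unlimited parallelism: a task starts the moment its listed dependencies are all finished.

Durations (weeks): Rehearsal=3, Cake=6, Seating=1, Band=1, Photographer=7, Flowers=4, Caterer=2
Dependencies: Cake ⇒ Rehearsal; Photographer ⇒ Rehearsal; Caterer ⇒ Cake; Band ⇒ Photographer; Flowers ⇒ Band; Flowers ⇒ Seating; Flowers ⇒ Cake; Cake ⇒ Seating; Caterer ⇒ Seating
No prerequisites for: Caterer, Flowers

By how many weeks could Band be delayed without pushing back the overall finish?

Flowers→Band→Photographer→Rehearsal = 4+1+7+3 = 15 sets the makespan at 15 weeks.
The longest chain containing Band totals 15 weeks.
So Band can slip 5 − 5 = 0 weeks.

0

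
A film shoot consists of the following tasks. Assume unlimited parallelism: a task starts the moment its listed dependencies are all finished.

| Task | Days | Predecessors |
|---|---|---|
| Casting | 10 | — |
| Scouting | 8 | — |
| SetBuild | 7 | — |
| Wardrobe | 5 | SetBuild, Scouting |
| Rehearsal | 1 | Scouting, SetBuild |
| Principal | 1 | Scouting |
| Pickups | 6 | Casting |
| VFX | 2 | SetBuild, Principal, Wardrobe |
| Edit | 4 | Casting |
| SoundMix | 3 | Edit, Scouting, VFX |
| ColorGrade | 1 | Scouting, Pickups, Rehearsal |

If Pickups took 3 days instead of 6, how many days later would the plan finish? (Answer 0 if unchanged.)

The binding path is Scouting→Wardrobe→VFX→SoundMix = 8+5+2+3 = 18; finish at 18 days.
The longest path through Pickups is only 17 days, so Pickups has float 1.
That remains the longest chain; total 18 days.
Change in finish: 18 − 18 = +0 days.

0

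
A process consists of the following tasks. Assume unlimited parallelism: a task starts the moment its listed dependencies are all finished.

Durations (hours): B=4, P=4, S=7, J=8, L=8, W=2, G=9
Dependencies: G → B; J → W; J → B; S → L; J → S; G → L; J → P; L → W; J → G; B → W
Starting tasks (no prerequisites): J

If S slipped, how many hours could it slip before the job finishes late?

Critical path: J→G→L→W = 8+9+8+2 = 27, so the finish is 27 hours.
S finishes as early as 15 and must finish by 17.
So S can slip 17 − 15 = 2 hours.

2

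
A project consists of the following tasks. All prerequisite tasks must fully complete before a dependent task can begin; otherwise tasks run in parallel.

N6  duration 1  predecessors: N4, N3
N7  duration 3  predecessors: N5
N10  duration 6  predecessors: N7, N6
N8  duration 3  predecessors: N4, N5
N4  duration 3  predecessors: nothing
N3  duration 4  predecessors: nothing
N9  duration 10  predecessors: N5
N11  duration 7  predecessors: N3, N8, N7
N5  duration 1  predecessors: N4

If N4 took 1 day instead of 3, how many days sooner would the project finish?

Baseline: N4→N5→N7→N11 = 3+1+3+7 = 14 → 14 days.
Since N4 is critical, the -2 change carries straight to that chain (now 12 days).
That remains the longest chain; total 12 days.
Change in finish: 12 − 14 = -2 days.

2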